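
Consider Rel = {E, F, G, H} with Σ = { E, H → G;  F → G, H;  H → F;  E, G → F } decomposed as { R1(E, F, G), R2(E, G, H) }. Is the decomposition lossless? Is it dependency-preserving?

Lossless test: (E, G)⁺ = {E, F, G, H}, which contains all of one fragment — lossless.
Dependency preservation: the restricted closure of {F} across the fragments never reaches {G, H}, so F → G, H cannot be enforced without a join — not preserved.

lossless but not dependency-preserving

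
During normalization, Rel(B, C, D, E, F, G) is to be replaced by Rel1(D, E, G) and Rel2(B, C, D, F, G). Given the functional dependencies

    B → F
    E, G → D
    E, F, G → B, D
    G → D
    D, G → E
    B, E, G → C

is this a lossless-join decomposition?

Yes

Common attributes: Rel1 ∩ Rel2 = {D, G}.
Closure of {D, G}: D, G → E applies, adding E. So (D, G)⁺ = {D, E, G}.
This closure contains every attribute of Rel1, so Rel1 ∩ Rel2 → Rel1. The join is lossless.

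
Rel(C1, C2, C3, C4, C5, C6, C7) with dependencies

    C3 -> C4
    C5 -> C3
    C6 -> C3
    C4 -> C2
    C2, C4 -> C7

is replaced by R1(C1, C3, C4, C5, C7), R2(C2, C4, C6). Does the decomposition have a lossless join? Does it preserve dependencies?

lossy and not dependency-preserving

Lossless test: (C4)⁺ = {C2, C4, C7}, which is a superkey of neither fragment — lossy.
Dependency preservation: the restricted closure of {C6} across the fragments never reaches {C3}, so C6 → C3 cannot be enforced without a join — not preserved.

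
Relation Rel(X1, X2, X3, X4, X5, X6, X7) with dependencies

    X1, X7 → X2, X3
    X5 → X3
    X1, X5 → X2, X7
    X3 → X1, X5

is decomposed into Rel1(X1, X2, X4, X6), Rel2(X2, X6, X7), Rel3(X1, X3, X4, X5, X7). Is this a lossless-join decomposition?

No

Chase test. Columns are X1, X2, X3, X4, X5, X6, X7; row i has aⱼ where attribute j ∈ Reli, else bᵢⱼ.
Initial tableau (one row per fragment):
  row 1: a1 a2 b13 a4 b15 a6 b17
  row 2: b21 a2 b23 b24 b25 a6 a7
  row 3: a1 b32 a3 a4 a5 b36 a7
No row becomes fully distinguished — the join is lossy.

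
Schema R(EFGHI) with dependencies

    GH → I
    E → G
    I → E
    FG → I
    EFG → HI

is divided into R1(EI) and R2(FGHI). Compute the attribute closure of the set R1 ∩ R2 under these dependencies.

R1 ∩ R2 = {I}.
I → E applies, adding E
E → G applies, adding G
Closure: {EGI}.

EGI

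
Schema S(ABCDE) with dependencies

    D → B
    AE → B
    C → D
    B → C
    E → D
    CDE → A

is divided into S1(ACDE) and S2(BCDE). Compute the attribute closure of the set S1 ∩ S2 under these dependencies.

S1 ∩ S2 = {CDE}.
D → B applies, adding B
CDE → A applies, adding A
Closure: {ABCDE}.

ABCDE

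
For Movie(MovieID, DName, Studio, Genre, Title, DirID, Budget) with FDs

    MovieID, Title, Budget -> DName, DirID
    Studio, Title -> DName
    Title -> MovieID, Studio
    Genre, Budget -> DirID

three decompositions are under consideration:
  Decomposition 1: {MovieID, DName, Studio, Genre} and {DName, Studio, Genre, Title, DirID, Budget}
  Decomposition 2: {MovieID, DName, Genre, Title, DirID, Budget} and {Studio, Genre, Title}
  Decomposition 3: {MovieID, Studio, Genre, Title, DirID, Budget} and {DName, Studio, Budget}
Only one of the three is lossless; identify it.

Decomposition 2

Decomposition 1: common = {DName, Studio, Genre}, closure = {DName, Studio, Genre} → lossy.
Decomposition 2: common = {Genre, Title}, closure = {MovieID, DName, Studio, Genre, Title} → lossless.
Decomposition 3: common = {Studio, Budget}, closure = {Studio, Budget} → lossy.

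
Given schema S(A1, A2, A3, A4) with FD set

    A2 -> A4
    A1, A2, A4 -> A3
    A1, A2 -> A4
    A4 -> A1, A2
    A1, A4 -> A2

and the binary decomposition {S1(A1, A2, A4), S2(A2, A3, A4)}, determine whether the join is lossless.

Common attributes: S1 ∩ S2 = {A2, A4}.
Closure of {A2, A4}: A4 → A1, A2 applies, adding A1; A1, A2, A4 → A3 applies, adding A3. So (A2, A4)⁺ = {A1, A2, A3, A4}.
This closure contains every attribute of S1, so S1 ∩ S2 → S1. The join is lossless.

Yes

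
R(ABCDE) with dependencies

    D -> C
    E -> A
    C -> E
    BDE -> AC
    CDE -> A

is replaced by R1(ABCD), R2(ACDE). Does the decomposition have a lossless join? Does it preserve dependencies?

Lossless test: (ACD)⁺ = {ACDE}, which contains all of one fragment — lossless.
Dependency preservation: BDE → AC is not contained in any single fragment, but the restricted closure of its left-hand side across the fragments still reaches the right-hand side; the remaining FDs each lie inside some fragment. All dependencies are preserved.

lossless and dependency-preserving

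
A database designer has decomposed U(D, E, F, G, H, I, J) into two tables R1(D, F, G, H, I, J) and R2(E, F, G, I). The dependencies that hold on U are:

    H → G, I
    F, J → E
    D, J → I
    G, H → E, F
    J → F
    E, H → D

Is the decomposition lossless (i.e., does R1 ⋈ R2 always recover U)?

No

Common attributes: R1 ∩ R2 = {F, G, I}.
No dependency enlarges {F, G, I}, so (F, G, I)⁺ = {F, G, I}.
The closure contains neither all of R1 = {D, F, G, H, I, J} nor all of R2 = {E, F, G, I}, so the common attributes are not a superkey of either fragment. The join is lossy.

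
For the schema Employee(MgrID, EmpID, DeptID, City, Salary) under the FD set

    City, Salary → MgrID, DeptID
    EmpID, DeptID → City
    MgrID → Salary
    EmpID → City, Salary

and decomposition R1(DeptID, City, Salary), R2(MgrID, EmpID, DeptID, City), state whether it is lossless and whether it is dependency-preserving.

Lossless test: (DeptID, City)⁺ = {DeptID, City}, which is a superkey of neither fragment — lossy.
Dependency preservation: the restricted closure of {City, Salary} across the fragments never reaches {MgrID, DeptID}, so City, Salary → MgrID, DeptID cannot be enforced without a join — not preserved.

lossy and not dependency-preserving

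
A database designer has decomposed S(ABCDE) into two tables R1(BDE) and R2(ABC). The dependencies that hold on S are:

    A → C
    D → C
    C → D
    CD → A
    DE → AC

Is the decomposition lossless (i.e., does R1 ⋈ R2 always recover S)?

No

Common attributes: R1 ∩ R2 = {B}.
No dependency enlarges {B}, so (B)⁺ = {B}.
The closure contains neither all of R1 = {BDE} nor all of R2 = {ABC}, so the common attributes are not a superkey of either fragment. The join is lossy.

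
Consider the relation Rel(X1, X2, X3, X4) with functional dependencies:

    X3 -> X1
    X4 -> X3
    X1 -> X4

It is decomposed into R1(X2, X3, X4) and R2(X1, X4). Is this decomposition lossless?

Yes

Common attributes: R1 ∩ R2 = {X4}.
Closure of {X4}: X4 → X3 applies, adding X3; X3 → X1 applies, adding X1. So (X4)⁺ = {X1, X3, X4}.
This closure contains every attribute of R2, so R1 ∩ R2 → R2. The join is lossless.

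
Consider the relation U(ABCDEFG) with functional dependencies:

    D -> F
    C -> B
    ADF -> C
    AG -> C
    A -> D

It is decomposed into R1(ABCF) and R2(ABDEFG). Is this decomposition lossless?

Yes

Common attributes: R1 ∩ R2 = {ABF}.
Closure of {ABF}: A → D applies, adding D; ADF → C applies, adding C. So (ABF)⁺ = {ABCDF}.
This closure contains every attribute of R1, so R1 ∩ R2 → R1. The join is lossless.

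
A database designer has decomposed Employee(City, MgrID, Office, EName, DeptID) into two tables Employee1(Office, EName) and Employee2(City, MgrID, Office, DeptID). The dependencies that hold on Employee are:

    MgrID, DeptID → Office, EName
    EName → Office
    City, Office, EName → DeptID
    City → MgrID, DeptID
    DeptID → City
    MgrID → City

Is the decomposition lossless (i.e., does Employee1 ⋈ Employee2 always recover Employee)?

No

Common attributes: Employee1 ∩ Employee2 = {Office}.
No dependency enlarges {Office}, so (Office)⁺ = {Office}.
The closure contains neither all of Employee1 = {Office, EName} nor all of Employee2 = {City, MgrID, Office, DeptID}, so the common attributes are not a superkey of either fragment. The join is lossy.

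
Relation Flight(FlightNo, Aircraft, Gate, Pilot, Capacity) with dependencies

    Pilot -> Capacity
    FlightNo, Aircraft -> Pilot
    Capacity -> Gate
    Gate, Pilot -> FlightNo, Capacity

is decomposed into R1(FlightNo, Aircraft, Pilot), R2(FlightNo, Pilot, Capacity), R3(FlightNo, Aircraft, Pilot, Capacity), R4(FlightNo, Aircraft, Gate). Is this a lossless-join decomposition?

Yes

Chase test. Columns are FlightNo, Aircraft, Gate, Pilot, Capacity; row i has aⱼ where attribute j ∈ Ri, else bᵢⱼ.
Initial tableau (one row per fragment):
  row 1: a1 a2 b13 a4 b15
  row 2: a1 b22 b23 a4 a5
  row 3: a1 a2 b33 a4 a5
  row 4: a1 a2 a3 b44 b45
Rows 1 and 2 agree on Pilot; apply Pilot→Capacity and equate their Capacity entries.
Rows 1 and 4 agree on FlightNo, Aircraft; apply FlightNo, Aircraft→Pilot and equate their Pilot entries.
Rows 1 and 2 agree on Capacity; apply Capacity→Gate and equate their Gate entries.
Rows 1 and 3 agree on Capacity; apply Capacity→Gate and equate their Gate entries.
Rows 1 and 4 agree on Pilot; apply Pilot→Capacity and equate their Capacity entries.
Rows 1 and 4 agree on Capacity; apply Capacity→Gate and equate their Gate entries.
Row 1 is now all distinguished symbols — the join is lossless.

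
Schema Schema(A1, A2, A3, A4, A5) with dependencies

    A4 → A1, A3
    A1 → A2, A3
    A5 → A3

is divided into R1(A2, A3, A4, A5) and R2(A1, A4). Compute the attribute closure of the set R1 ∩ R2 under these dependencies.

A1, A2, A3, A4

R1 ∩ R2 = {A4}.
A4 → A1, A3 applies, adding A1, A3
A1 → A2, A3 applies, adding A2
Closure: {A1, A2, A3, A4}.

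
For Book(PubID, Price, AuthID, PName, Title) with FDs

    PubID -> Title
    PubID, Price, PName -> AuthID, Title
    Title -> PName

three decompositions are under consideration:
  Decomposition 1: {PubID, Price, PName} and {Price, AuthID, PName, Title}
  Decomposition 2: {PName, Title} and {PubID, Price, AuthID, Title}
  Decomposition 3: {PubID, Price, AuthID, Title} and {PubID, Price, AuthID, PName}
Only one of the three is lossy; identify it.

Decomposition 1: common = {Price, PName}, closure = {Price, PName} → lossy.
Decomposition 2: common = {Title}, closure = {PName, Title} → lossless.
Decomposition 3: common = {PubID, Price, AuthID}, closure = {PubID, Price, AuthID, PName, Title} → lossless.

Decomposition 1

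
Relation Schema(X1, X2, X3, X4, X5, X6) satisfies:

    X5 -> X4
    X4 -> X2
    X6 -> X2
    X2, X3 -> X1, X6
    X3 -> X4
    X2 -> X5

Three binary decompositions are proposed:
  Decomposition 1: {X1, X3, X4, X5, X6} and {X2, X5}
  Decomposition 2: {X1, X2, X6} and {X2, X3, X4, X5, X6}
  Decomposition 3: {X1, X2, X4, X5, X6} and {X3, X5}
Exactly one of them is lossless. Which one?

Decomposition 1

Decomposition 1: common = {X5}, closure = {X2, X4, X5} → lossless.
Decomposition 2: common = {X2, X6}, closure = {X2, X4, X5, X6} → lossy.
Decomposition 3: common = {X5}, closure = {X2, X4, X5} → lossy.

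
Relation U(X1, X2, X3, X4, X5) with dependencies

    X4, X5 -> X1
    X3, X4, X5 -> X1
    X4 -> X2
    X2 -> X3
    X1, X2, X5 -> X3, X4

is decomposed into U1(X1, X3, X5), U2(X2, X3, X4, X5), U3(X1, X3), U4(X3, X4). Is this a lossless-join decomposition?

No

Chase test. Columns are X1, X2, X3, X4, X5; row i has aⱼ where attribute j ∈ Ui, else bᵢⱼ.
Initial tableau (one row per fragment):
  row 1: a1 b12 a3 b14 a5
  row 2: b21 a2 a3 a4 a5
  row 3: a1 b32 a3 b34 b35
  row 4: b41 b42 a3 a4 b45
Rows 2 and 4 agree on X4; apply X4→X2 and equate their X2 entries.
No row becomes fully distinguished — the join is lossy.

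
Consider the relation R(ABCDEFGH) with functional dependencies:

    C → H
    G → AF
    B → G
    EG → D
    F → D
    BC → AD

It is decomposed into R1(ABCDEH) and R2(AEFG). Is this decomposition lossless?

No

Common attributes: R1 ∩ R2 = {AE}.
No dependency enlarges {AE}, so (AE)⁺ = {AE}.
The closure contains neither all of R1 = {ABCDEH} nor all of R2 = {AEFG}, so the common attributes are not a superkey of either fragment. The join is lossy.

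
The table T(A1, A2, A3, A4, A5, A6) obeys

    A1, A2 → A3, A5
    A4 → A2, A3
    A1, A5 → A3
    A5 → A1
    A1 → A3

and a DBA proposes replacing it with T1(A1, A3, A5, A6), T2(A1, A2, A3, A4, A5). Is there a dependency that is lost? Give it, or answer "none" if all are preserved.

none

A1, A2 → A3, A5 lies within T2.
A4 → A2, A3 lies within T2.
A1, A5 → A3 lies within T1.
A5 → A1 lies within T1.
A1 → A3 lies within T1.
Every dependency is enforceable on the fragments, so the decomposition is dependency-preserving.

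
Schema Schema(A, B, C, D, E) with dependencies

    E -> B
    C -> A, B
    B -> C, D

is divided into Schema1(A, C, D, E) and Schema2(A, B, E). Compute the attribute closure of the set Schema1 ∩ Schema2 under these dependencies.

A, B, C, D, E

Schema1 ∩ Schema2 = {A, E}.
E → B applies, adding B
B → C, D applies, adding C, D
Closure: {A, B, C, D, E}.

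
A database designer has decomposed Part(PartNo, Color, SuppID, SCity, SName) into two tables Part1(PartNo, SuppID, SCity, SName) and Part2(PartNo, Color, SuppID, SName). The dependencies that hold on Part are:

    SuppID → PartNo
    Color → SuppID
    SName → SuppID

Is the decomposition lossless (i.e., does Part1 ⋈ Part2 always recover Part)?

Common attributes: Part1 ∩ Part2 = {PartNo, SuppID, SName}.
No dependency enlarges {PartNo, SuppID, SName}, so (PartNo, SuppID, SName)⁺ = {PartNo, SuppID, SName}.
The closure contains neither all of Part1 = {PartNo, SuppID, SCity, SName} nor all of Part2 = {PartNo, Color, SuppID, SName}, so the common attributes are not a superkey of either fragment. The join is lossy.

No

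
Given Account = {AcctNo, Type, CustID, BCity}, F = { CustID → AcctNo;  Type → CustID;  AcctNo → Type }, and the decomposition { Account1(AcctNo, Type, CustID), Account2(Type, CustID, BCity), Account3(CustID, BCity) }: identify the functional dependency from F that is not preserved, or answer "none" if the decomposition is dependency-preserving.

none

CustID → AcctNo lies within Account1.
Type → CustID lies within Account1.
AcctNo → Type lies within Account1.
Every dependency is enforceable on the fragments, so the decomposition is dependency-preserving.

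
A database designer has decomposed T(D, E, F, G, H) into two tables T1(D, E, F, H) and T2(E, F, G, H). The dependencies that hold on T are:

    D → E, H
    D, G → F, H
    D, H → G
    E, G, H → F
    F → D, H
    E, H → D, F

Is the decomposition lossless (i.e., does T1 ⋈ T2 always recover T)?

Yes

Common attributes: T1 ∩ T2 = {E, F, H}.
Closure of {E, F, H}: F → D, H applies, adding D; D, H → G applies, adding G. So (E, F, H)⁺ = {D, E, F, G, H}.
This closure contains every attribute of T1, so T1 ∩ T2 → T1. The join is lossless.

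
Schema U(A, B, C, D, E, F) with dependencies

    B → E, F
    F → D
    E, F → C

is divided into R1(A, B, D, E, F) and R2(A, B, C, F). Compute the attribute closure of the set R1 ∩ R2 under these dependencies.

R1 ∩ R2 = {A, B, F}.
B → E, F applies, adding E
F → D applies, adding D
E, F → C applies, adding C
Closure: {A, B, C, D, E, F}.

A, B, C, D, E, F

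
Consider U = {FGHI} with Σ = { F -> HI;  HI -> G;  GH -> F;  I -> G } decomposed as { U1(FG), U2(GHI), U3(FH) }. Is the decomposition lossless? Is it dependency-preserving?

lossless but not dependency-preserving

Lossless test (chase): Rows 1 and 3 agree on F; apply F→HI and equate their HI entries. Rows 1 and 3 agree on HI; apply HI→G and equate their G entries. Rows 1 and 2 agree on GH; apply GH→F and equate their F entries. Rows 1 and 2 agree on F; apply F→HI and equate their HI entries. Row 1 is now all distinguished symbols — the join is lossless.
Dependency preservation: the restricted closure of {GH} across the fragments never reaches {F}, so GH → F cannot be enforced without a join — not preserved.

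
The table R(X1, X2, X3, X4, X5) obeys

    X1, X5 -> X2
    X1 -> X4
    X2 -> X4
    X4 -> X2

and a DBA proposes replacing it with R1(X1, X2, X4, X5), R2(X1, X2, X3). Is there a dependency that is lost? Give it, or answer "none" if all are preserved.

none

X1, X5 → X2 lies within R1.
X1 → X4 lies within R1.
X2 → X4 lies within R1.
X4 → X2 lies within R1.
Every dependency is enforceable on the fragments, so the decomposition is dependency-preserving.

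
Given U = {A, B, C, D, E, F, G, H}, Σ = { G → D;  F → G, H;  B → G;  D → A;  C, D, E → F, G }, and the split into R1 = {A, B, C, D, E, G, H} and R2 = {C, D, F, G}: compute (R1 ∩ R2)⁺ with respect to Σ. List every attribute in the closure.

A, C, D, G

R1 ∩ R2 = {C, D, G}.
D → A applies, adding A
Closure: {A, C, D, G}.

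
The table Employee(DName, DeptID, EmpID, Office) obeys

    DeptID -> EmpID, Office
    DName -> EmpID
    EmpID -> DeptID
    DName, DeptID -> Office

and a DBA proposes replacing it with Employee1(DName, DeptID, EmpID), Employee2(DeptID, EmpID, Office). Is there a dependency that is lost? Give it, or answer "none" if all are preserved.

none

DeptID → EmpID, Office lies within Employee2.
DName → EmpID lies within Employee1.
EmpID → DeptID lies within Employee1.
DName, DeptID → Office: restricted closure across fragments reaches Office.
Every dependency is enforceable on the fragments, so the decomposition is dependency-preserving.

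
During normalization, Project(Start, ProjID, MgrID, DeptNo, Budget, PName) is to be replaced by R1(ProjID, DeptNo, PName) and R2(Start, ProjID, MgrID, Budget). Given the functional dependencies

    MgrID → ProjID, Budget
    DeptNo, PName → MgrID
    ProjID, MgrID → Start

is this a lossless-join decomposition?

Common attributes: R1 ∩ R2 = {ProjID}.
No dependency enlarges {ProjID}, so (ProjID)⁺ = {ProjID}.
The closure contains neither all of R1 = {ProjID, DeptNo, PName} nor all of R2 = {Start, ProjID, MgrID, Budget}, so the common attributes are not a superkey of either fragment. The join is lossy.

No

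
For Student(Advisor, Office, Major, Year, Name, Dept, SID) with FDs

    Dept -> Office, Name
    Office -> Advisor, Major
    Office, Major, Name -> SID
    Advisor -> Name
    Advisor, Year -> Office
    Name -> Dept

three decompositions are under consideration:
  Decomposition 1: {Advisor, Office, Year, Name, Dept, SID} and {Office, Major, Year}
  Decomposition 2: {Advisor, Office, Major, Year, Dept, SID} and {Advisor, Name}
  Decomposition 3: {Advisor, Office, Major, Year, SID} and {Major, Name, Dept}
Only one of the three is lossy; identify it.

Decomposition 1: common = {Office, Year}, closure = {Advisor, Office, Major, Year, Name, Dept, SID} → lossless.
Decomposition 2: common = {Advisor}, closure = {Advisor, Office, Major, Name, Dept, SID} → lossless.
Decomposition 3: common = {Major}, closure = {Major} → lossy.

Decomposition 3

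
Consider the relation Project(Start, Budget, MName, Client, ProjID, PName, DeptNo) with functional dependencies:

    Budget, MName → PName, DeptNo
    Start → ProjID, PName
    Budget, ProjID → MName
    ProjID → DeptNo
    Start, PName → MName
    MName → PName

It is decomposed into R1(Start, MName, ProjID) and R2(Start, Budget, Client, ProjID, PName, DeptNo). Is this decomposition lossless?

Common attributes: R1 ∩ R2 = {Start, ProjID}.
Closure of {Start, ProjID}: Start → ProjID, PName applies, adding PName; ProjID → DeptNo applies, adding DeptNo; Start, PName → MName applies, adding MName. So (Start, ProjID)⁺ = {Start, MName, ProjID, PName, DeptNo}.
This closure contains every attribute of R1, so R1 ∩ R2 → R1. The join is lossless.

Yes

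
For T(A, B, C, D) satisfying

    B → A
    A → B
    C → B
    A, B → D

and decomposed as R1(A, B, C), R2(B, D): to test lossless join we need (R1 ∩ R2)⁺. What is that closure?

R1 ∩ R2 = {B}.
B → A applies, adding A
A, B → D applies, adding D
Closure: {A, B, D}.

A, B, D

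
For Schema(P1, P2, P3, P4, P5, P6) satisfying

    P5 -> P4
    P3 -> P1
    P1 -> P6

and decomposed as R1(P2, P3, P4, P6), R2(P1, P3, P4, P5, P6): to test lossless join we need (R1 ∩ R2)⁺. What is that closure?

P1, P3, P4, P6

R1 ∩ R2 = {P3, P4, P6}.
P3 → P1 applies, adding P1
Closure: {P1, P3, P4, P6}.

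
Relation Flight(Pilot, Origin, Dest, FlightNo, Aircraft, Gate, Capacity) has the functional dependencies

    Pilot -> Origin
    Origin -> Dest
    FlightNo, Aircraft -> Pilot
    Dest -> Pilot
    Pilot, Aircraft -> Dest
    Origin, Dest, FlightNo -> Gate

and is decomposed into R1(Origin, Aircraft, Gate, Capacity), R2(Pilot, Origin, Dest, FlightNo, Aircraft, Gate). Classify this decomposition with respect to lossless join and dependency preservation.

lossy but dependency-preserving

Lossless test: (Origin, Aircraft, Gate)⁺ = {Pilot, Origin, Dest, Aircraft, Gate}, which is a superkey of neither fragment — lossy.
Dependency preservation: every FD's attributes lie within a single fragment, so each can be enforced locally — preserved.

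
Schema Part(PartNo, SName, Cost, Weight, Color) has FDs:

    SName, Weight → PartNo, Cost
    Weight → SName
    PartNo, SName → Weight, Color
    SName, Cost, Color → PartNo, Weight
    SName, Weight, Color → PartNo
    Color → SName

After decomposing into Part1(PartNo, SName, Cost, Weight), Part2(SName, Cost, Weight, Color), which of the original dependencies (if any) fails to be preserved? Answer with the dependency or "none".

SName, Weight → PartNo, Cost lies within Part1.
Weight → SName lies within Part1.
PartNo, SName → Weight, Color: restricted closure across fragments reaches Weight, Color.
SName, Cost, Color → PartNo, Weight: restricted closure across fragments reaches PartNo, Weight.
SName, Weight, Color → PartNo: restricted closure across fragments reaches PartNo.
Color → SName lies within Part2.
Every dependency is enforceable on the fragments, so the decomposition is dependency-preserving.

none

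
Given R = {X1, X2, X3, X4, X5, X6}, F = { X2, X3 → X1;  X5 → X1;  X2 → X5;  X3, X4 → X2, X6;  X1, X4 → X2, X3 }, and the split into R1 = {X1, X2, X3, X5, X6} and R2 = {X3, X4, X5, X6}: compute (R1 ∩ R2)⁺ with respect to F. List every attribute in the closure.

R1 ∩ R2 = {X3, X5, X6}.
X5 → X1 applies, adding X1
Closure: {X1, X3, X5, X6}.

X1, X3, X5, X6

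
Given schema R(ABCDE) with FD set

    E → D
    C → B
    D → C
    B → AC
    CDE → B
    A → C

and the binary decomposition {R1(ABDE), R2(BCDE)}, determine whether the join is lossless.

Common attributes: R1 ∩ R2 = {BDE}.
Closure of {BDE}: D → C applies, adding C; B → AC applies, adding A. So (BDE)⁺ = {ABCDE}.
This closure contains every attribute of R1, so R1 ∩ R2 → R1. The join is lossless.

Yes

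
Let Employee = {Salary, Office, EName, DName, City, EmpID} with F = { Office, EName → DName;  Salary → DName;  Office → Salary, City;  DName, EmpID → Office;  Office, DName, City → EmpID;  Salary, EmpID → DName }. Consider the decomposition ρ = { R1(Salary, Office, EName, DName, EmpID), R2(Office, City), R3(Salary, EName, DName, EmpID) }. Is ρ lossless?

Yes

Chase test. Columns are Salary, Office, EName, DName, City, EmpID; row i has aⱼ where attribute j ∈ Ri, else bᵢⱼ.
Initial tableau (one row per fragment):
  row 1: a1 a2 a3 a4 b15 a6
  row 2: b21 a2 b23 b24 a5 b26
  row 3: a1 b32 a3 a4 b35 a6
Rows 1 and 2 agree on Office; apply Office→Salary, City and equate their Salary, City entries.
Rows 1 and 3 agree on DName, EmpID; apply DName, EmpID→Office and equate their Office entries.
Rows 1 and 2 agree on Salary; apply Salary→DName and equate their DName entries.
Rows 1 and 3 agree on Office; apply Office→Salary, City and equate their Salary, City entries.
Rows 1 and 2 agree on Office, DName, City; apply Office, DName, City→EmpID and equate their EmpID entries.
Row 1 is now all distinguished symbols — the join is lossless.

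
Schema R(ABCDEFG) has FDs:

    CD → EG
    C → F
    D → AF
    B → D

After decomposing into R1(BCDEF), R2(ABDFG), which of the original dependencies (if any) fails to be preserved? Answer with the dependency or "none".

CD → EG

Check CD → EG: no single fragment contains all of {CDEG}, and the restricted closure of {CD} across the fragments never reaches {EG}.
C → F is preserved.
D → AF is preserved.
B → D is preserved.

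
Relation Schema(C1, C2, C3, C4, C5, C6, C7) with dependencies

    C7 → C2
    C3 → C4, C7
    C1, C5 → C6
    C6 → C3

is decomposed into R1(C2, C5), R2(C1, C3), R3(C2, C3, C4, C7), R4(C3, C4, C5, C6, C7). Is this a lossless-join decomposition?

Chase test. Columns are C1, C2, C3, C4, C5, C6, C7; row i has aⱼ where attribute j ∈ Ri, else bᵢⱼ.
Initial tableau (one row per fragment):
  row 1: b11 a2 b13 b14 a5 b16 b17
  row 2: a1 b22 a3 b24 b25 b26 b27
  row 3: b31 a2 a3 a4 b35 b36 a7
  row 4: b41 b42 a3 a4 a5 a6 a7
Rows 3 and 4 agree on C7; apply C7→C2 and equate their C2 entries.
Rows 2 and 3 agree on C3; apply C3→C4, C7 and equate their C4, C7 entries.
Rows 2 and 3 agree on C7; apply C7→C2 and equate their C2 entries.
No row becomes fully distinguished — the join is lossy.

No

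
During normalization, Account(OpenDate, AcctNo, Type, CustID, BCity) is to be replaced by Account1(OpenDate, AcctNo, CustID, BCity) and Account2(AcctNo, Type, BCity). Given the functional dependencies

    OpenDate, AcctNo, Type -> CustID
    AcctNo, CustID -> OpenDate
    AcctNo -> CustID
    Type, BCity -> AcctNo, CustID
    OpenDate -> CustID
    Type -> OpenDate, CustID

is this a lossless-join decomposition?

Yes

Common attributes: Account1 ∩ Account2 = {AcctNo, BCity}.
Closure of {AcctNo, BCity}: AcctNo → CustID applies, adding CustID; AcctNo, CustID → OpenDate applies, adding OpenDate. So (AcctNo, BCity)⁺ = {OpenDate, AcctNo, CustID, BCity}.
This closure contains every attribute of Account1, so Account1 ∩ Account2 → Account1. The join is lossless.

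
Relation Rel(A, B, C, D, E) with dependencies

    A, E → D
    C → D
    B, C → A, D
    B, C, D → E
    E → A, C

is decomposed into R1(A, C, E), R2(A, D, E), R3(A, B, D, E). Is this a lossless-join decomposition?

Chase test. Columns are A, B, C, D, E; row i has aⱼ where attribute j ∈ Ri, else bᵢⱼ.
Initial tableau (one row per fragment):
  row 1: a1 b12 a3 b14 a5
  row 2: a1 b22 b23 a4 a5
  row 3: a1 a2 b33 a4 a5
Rows 1 and 2 agree on A, E; apply A, E→D and equate their D entries.
Rows 1 and 2 agree on E; apply E→A, C and equate their A, C entries.
Rows 1 and 3 agree on E; apply E→A, C and equate their A, C entries.
Row 3 is now all distinguished symbols — the join is lossless.

Yes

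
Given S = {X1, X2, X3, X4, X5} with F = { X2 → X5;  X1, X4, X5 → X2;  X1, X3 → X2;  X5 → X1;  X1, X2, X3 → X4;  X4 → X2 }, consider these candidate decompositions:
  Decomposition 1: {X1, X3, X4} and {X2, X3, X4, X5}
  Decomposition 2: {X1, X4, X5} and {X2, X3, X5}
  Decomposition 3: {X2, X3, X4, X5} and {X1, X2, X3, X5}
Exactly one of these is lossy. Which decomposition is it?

Decomposition 2

Decomposition 1: common = {X3, X4}, closure = {X1, X2, X3, X4, X5} → lossless.
Decomposition 2: common = {X5}, closure = {X1, X5} → lossy.
Decomposition 3: common = {X2, X3, X5}, closure = {X1, X2, X3, X4, X5} → lossless.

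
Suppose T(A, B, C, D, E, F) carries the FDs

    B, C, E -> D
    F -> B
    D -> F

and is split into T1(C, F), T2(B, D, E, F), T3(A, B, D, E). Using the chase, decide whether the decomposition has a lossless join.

No

Chase test. Columns are A, B, C, D, E, F; row i has aⱼ where attribute j ∈ Ti, else bᵢⱼ.
Initial tableau (one row per fragment):
  row 1: b11 b12 a3 b14 b15 a6
  row 2: b21 a2 b23 a4 a5 a6
  row 3: a1 a2 b33 a4 a5 b36
Rows 1 and 2 agree on F; apply F→B and equate their B entries.
Rows 2 and 3 agree on D; apply D→F and equate their F entries.
No row becomes fully distinguished — the join is lossy.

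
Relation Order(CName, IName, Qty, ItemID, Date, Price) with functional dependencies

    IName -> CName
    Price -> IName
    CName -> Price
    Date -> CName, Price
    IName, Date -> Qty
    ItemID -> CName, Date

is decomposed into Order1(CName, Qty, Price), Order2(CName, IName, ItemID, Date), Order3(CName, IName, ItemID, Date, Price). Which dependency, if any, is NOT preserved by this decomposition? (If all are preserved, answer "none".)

IName, Date -> Qty

Check IName, Date → Qty: no single fragment contains all of {IName, Qty, Date}, and the restricted closure of {IName, Date} across the fragments never reaches {Qty}.
IName → CName is preserved.
Price → IName is preserved.
CName → Price is preserved.
Date → CName, Price is preserved.
ItemID → CName, Date is preserved.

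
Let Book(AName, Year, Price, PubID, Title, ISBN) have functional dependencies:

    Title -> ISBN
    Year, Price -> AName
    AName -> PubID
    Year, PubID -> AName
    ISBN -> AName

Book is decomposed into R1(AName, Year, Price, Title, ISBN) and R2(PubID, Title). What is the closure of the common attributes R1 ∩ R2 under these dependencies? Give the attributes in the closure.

AName, PubID, Title, ISBN

R1 ∩ R2 = {Title}.
Title → ISBN applies, adding ISBN
ISBN → AName applies, adding AName
AName → PubID applies, adding PubID
Closure: {AName, PubID, Title, ISBN}.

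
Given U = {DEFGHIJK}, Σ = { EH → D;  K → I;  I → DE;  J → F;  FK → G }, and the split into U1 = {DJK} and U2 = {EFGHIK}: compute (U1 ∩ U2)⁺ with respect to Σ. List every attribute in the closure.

DEIK

U1 ∩ U2 = {K}.
K → I applies, adding I
I → DE applies, adding DE
Closure: {DEIK}.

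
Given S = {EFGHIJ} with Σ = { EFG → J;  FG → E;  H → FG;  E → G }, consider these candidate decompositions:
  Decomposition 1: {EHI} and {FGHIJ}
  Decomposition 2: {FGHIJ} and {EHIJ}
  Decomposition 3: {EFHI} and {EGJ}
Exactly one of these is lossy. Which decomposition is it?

Decomposition 1: common = {HI}, closure = {EFGHIJ} → lossless.
Decomposition 2: common = {HIJ}, closure = {EFGHIJ} → lossless.
Decomposition 3: common = {E}, closure = {EG} → lossy.

Decomposition 3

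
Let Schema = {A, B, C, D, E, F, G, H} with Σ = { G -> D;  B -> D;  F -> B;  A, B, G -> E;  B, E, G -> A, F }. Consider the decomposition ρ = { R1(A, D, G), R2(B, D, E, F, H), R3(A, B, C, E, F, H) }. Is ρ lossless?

Chase test. Columns are A, B, C, D, E, F, G, H; row i has aⱼ where attribute j ∈ Ri, else bᵢⱼ.
Initial tableau (one row per fragment):
  row 1: a1 b12 b13 a4 b15 b16 a7 b18
  row 2: b21 a2 b23 a4 a5 a6 b27 a8
  row 3: a1 a2 a3 b34 a5 a6 b37 a8
Rows 2 and 3 agree on B; apply B→D and equate their D entries.
No row becomes fully distinguished — the join is lossy.

No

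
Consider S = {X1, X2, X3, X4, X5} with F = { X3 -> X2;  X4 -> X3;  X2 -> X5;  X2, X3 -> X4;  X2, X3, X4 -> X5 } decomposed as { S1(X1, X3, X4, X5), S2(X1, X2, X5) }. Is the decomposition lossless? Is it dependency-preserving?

lossy and not dependency-preserving

Lossless test: (X1, X5)⁺ = {X1, X5}, which is a superkey of neither fragment — lossy.
Dependency preservation: the restricted closure of {X3} across the fragments never reaches {X2}, so X3 → X2 cannot be enforced without a join — not preserved.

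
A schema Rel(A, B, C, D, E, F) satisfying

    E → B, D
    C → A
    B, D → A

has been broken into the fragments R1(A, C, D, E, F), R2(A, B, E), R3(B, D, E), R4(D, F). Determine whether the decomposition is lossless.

Yes

Chase test. Columns are A, B, C, D, E, F; row i has aⱼ where attribute j ∈ Ri, else bᵢⱼ.
Initial tableau (one row per fragment):
  row 1: a1 b12 a3 a4 a5 a6
  row 2: a1 a2 b23 b24 a5 b26
  row 3: b31 a2 b33 a4 a5 b36
  row 4: b41 b42 b43 a4 b45 a6
Rows 1 and 2 agree on E; apply E→B, D and equate their B, D entries.
Rows 1 and 3 agree on B, D; apply B, D→A and equate their A entries.
Row 1 is now all distinguished symbols — the join is lossless.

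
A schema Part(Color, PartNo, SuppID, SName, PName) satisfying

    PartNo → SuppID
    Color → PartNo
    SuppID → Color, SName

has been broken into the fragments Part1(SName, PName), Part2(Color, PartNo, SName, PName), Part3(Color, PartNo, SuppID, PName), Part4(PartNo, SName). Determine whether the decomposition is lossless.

Chase test. Columns are Color, PartNo, SuppID, SName, PName; row i has aⱼ where attribute j ∈ Parti, else bᵢⱼ.
Initial tableau (one row per fragment):
  row 1: b11 b12 b13 a4 a5
  row 2: a1 a2 b23 a4 a5
  row 3: a1 a2 a3 b34 a5
  row 4: b41 a2 b43 a4 b45
Rows 2 and 3 agree on PartNo; apply PartNo→SuppID and equate their SuppID entries.
Rows 2 and 4 agree on PartNo; apply PartNo→SuppID and equate their SuppID entries.
Rows 2 and 3 agree on SuppID; apply SuppID→Color, SName and equate their Color, SName entries.
Rows 2 and 4 agree on SuppID; apply SuppID→Color, SName and equate their Color, SName entries.
Row 2 is now all distinguished symbols — the join is lossless.

Yes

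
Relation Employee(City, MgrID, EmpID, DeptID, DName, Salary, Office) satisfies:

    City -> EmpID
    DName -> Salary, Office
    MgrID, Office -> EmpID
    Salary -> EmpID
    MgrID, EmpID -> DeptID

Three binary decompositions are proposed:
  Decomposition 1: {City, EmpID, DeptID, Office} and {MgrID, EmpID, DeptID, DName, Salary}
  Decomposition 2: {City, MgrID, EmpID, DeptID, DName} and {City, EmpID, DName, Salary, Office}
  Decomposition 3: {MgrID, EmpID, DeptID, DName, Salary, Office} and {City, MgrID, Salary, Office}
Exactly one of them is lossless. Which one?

Decomposition 2

Decomposition 1: common = {EmpID, DeptID}, closure = {EmpID, DeptID} → lossy.
Decomposition 2: common = {City, EmpID, DName}, closure = {City, EmpID, DName, Salary, Office} → lossless.
Decomposition 3: common = {MgrID, Salary, Office}, closure = {MgrID, EmpID, DeptID, Salary, Office} → lossy.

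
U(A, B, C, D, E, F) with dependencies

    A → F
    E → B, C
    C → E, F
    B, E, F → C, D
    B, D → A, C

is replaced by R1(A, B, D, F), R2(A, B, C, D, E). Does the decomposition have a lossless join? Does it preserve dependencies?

lossless and dependency-preserving

Lossless test: (A, B, D)⁺ = {A, B, C, D, E, F}, which contains all of one fragment — lossless.
Dependency preservation: C → E, F; B, E, F → C, D are not contained in any single fragment, but the restricted closure of each left-hand side across the fragments still reaches the right-hand side; the remaining FDs each lie inside some fragment. All dependencies are preserved.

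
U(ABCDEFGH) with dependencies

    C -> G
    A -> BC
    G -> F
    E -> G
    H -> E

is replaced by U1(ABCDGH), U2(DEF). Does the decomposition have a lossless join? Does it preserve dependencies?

Lossless test: (D)⁺ = {D}, which is a superkey of neither fragment — lossy.
Dependency preservation: the restricted closure of {G} across the fragments never reaches {F}, so G → F cannot be enforced without a join — not preserved.

lossy and not dependency-preserving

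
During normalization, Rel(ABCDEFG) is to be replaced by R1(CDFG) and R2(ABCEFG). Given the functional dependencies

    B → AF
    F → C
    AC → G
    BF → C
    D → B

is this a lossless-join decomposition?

No

Common attributes: R1 ∩ R2 = {CFG}.
No dependency enlarges {CFG}, so (CFG)⁺ = {CFG}.
The closure contains neither all of R1 = {CDFG} nor all of R2 = {ABCEFG}, so the common attributes are not a superkey of either fragment. The join is lossy.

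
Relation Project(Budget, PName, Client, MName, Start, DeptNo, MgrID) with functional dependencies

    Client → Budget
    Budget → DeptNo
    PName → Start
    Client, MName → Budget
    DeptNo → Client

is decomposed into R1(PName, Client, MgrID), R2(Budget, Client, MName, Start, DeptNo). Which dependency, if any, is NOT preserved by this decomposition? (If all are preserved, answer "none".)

PName → Start

Check PName → Start: no single fragment contains all of {PName, Start}, and the restricted closure of {PName} across the fragments never reaches {Start}.
Client → Budget is preserved.
Budget → DeptNo is preserved.
Client, MName → Budget is preserved.
DeptNo → Client is preserved.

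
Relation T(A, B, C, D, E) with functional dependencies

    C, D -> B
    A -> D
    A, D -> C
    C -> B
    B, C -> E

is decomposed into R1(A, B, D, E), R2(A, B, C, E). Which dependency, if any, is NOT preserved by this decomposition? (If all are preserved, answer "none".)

none

C, D → B: restricted closure across fragments reaches B.
A → D lies within R1.
A, D → C: restricted closure across fragments reaches C.
C → B lies within R2.
B, C → E lies within R2.
Every dependency is enforceable on the fragments, so the decomposition is dependency-preserving.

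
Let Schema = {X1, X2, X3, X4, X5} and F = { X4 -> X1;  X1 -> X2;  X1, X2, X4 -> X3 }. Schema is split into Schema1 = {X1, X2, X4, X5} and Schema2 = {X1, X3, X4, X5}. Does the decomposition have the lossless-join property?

Common attributes: Schema1 ∩ Schema2 = {X1, X4, X5}.
Closure of {X1, X4, X5}: X1 → X2 applies, adding X2; X1, X2, X4 → X3 applies, adding X3. So (X1, X4, X5)⁺ = {X1, X2, X3, X4, X5}.
This closure contains every attribute of Schema1, so Schema1 ∩ Schema2 → Schema1. The join is lossless.

Yes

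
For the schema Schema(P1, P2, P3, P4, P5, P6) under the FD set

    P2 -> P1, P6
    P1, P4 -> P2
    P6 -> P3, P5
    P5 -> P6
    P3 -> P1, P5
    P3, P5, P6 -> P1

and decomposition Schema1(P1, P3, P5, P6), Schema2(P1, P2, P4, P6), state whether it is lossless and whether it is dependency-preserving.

lossless and dependency-preserving

Lossless test: (P1, P6)⁺ = {P1, P3, P5, P6}, which contains all of one fragment — lossless.
Dependency preservation: every FD's attributes lie within a single fragment, so each can be enforced locally — preserved.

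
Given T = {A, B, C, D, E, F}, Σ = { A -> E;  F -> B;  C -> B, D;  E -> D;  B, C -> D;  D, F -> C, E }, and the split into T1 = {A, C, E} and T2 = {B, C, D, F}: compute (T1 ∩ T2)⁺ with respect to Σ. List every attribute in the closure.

T1 ∩ T2 = {C}.
C → B, D applies, adding B, D
Closure: {B, C, D}.

B, C, D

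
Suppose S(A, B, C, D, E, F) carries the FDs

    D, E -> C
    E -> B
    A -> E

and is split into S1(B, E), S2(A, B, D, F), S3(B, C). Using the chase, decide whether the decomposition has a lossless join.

No

Chase test. Columns are A, B, C, D, E, F; row i has aⱼ where attribute j ∈ Si, else bᵢⱼ.
Initial tableau (one row per fragment):
  row 1: b11 a2 b13 b14 a5 b16
  row 2: a1 a2 b23 a4 b25 a6
  row 3: b31 a2 a3 b34 b35 b36
No row becomes fully distinguished — the join is lossy.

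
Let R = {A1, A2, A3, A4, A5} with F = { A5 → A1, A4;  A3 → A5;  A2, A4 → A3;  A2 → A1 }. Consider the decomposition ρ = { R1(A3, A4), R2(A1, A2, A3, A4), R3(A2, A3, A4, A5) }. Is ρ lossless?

Chase test. Columns are A1, A2, A3, A4, A5; row i has aⱼ where attribute j ∈ Ri, else bᵢⱼ.
Initial tableau (one row per fragment):
  row 1: b11 b12 a3 a4 b15
  row 2: a1 a2 a3 a4 b25
  row 3: b31 a2 a3 a4 a5
Rows 1 and 2 agree on A3; apply A3→A5 and equate their A5 entries.
Rows 1 and 3 agree on A3; apply A3→A5 and equate their A5 entries.
Rows 2 and 3 agree on A2; apply A2→A1 and equate their A1 entries.
Rows 1 and 2 agree on A5; apply A5→A1, A4 and equate their A1, A4 entries.
Row 2 is now all distinguished symbols — the join is lossless.

Yes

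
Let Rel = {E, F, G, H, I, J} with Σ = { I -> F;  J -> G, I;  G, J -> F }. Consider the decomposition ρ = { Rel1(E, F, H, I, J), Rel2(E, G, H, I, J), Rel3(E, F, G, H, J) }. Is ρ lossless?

Yes

Chase test. Columns are E, F, G, H, I, J; row i has aⱼ where attribute j ∈ Reli, else bᵢⱼ.
Initial tableau (one row per fragment):
  row 1: a1 a2 b13 a4 a5 a6
  row 2: a1 b22 a3 a4 a5 a6
  row 3: a1 a2 a3 a4 b35 a6
Rows 1 and 2 agree on I; apply I→F and equate their F entries.
Rows 1 and 2 agree on J; apply J→G, I and equate their G, I entries.
Rows 1 and 3 agree on J; apply J→G, I and equate their G, I entries.
Row 1 is now all distinguished symbols — the join is lossless.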